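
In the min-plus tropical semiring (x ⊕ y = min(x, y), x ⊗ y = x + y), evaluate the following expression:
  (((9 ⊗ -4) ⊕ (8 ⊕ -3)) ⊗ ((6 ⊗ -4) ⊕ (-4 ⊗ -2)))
(((9 ⊗ -4) ⊕ (8 ⊕ -3)) ⊗ ((6 ⊗ -4) ⊕ (-4 ⊗ -2))) = -9

Expand innermost to outermost. Recall ⊕ takes the minimum of its arguments and ⊗ takes their sum. Working out the expression (((9 ⊗ -4) ⊕ (8 ⊕ -3)) ⊗ ((6 ⊗ -4) ⊕ (-4 ⊗ -2))) gives -9.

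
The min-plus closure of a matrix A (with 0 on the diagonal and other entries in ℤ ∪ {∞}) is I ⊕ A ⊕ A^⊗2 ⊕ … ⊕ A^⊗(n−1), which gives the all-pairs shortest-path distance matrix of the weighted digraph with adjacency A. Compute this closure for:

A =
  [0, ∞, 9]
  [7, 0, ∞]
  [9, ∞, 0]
Closure =
  [0, ∞, 9]
  [7, 0, 16]
  [9, ∞, 0]

This is the Floyd-Warshall all-pairs shortest-path computation. For each intermediate vertex k = 0, 1, …, 2, update dist[i][j] ← min(dist[i][j], dist[i][k] + dist[k][j]). The final matrix gives, for each (i, j), the minimum total weight of any directed path from i to j (possibly empty when i = j).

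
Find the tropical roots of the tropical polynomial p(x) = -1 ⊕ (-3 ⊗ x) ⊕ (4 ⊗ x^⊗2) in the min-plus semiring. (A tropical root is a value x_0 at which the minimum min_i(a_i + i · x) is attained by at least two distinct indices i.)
Roots: {-7, 2}

Each tropical root is a break point of the lower envelope of the lines y = a_i + i · x (there are 3 lines, with slopes 0, 1, ..., 2). Only the lines that attain the minimum somewhere contribute to roots; other lines are dominated. Here the surviving (envelope) indices are i = 2, i = 1, i = 0.
Intersections between consecutive envelope lines give the roots: for adjacent envelope indices i < j the intersection is x = (a_i − a_j) / (j − i). Reading off the sorted break points: {-7, 2}.
Verification: at each break x_0, at least two indices attain the minimum of min_i(a_i + i · x_0).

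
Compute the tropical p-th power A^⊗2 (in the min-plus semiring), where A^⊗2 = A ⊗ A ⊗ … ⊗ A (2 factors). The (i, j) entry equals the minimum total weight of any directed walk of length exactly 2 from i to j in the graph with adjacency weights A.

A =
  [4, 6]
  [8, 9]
A^⊗2 =
  [8, 10]
  [12, 14]

Each entry (A^⊗2)_ij equals the minimum over all length-2 walks i = v_0 → v_1 → … → v_2 = j of Σ_t A[v_t][v_{t+1}]. For example, for (i, j) = (0, 1) we minimise over 2 possible intermediate vertex sequences; the minimum is 10, attained along the walk 0 → 0 → 1.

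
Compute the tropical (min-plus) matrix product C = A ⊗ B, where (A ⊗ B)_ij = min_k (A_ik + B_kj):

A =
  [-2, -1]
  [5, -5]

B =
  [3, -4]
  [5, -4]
A ⊗ B =
  [1, -6]
  [0, -9]

Apply the min-plus product entry-by-entry:
  C[0][0] = min over k of (A[0][0] + B[0][0] = -2 + 3 = 1, A[0][1] + B[1][0] = -1 + 5 = 4) = 1 (attained at k = 0)
  C[0][1] = min over k of (A[0][0] + B[0][1] = -2 + -4 = -6, A[0][1] + B[1][1] = -1 + -4 = -5) = -6 (attained at k = 0)
  C[1][0] = min over k of (A[1][0] + B[0][0] = 5 + 3 = 8, A[1][1] + B[1][0] = -5 + 5 = 0) = 0 (attained at k = 1)
  C[1][1] = min over k of (A[1][0] + B[0][1] = 5 + -4 = 1, A[1][1] + B[1][1] = -5 + -4 = -9) = -9 (attained at k = 1)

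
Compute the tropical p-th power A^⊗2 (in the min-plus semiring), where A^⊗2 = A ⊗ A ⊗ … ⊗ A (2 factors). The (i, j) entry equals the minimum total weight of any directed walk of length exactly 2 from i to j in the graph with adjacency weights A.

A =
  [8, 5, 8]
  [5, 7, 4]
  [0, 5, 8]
A^⊗2 =
  [8, 12, 9]
  [4, 9, 11]
  [8, 5, 8]

Each entry (A^⊗2)_ij equals the minimum over all length-2 walks i = v_0 → v_1 → … → v_2 = j of Σ_t A[v_t][v_{t+1}]. For example, for (i, j) = (0, 2) we minimise over 3 possible intermediate vertex sequences; the minimum is 9, attained along the walk 0 → 1 → 2.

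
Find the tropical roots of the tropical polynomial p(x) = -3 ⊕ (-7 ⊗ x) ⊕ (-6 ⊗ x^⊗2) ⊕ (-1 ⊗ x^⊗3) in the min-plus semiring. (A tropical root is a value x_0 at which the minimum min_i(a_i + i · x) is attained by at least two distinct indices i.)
Roots: {-5, -1, 4}

Each tropical root is a break point of the lower envelope of the lines y = a_i + i · x (there are 4 lines, with slopes 0, 1, ..., 3). Only the lines that attain the minimum somewhere contribute to roots; other lines are dominated. Here the surviving (envelope) indices are i = 3, i = 2, i = 1, i = 0.
Intersections between consecutive envelope lines give the roots: for adjacent envelope indices i < j the intersection is x = (a_i − a_j) / (j − i). Reading off the sorted break points: {-5, -1, 4}.
Verification: at each break x_0, at least two indices attain the minimum of min_i(a_i + i · x_0).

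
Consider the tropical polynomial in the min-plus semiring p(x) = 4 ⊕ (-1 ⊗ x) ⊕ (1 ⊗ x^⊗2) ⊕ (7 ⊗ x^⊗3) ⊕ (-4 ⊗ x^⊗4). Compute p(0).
p(0) = -4

A tropical monomial a ⊗ x^⊗i evaluates to a + i · x. Evaluating each term at x = 0:
  Term 0 contributes 4 + 0 · 0 = 4
  Term 1 contributes -1 + 1 · 0 = -1
  Term 2 contributes 1 + 2 · 0 = 1
  Term 3 contributes 7 + 3 · 0 = 7
  Term 4 contributes -4 + 4 · 0 = -4
p(0) = ⊕ of these = min[4, -1, 1, 7, -4] = -4.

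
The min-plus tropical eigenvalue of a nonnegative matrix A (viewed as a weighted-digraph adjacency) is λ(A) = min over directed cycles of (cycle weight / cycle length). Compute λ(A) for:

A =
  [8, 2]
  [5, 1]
λ(A) = 1

Enumerate directed cycles and compute their means (weight / length). Sample:
  cycle 0 → 0: weight = 8, length = 1, mean = 8/1 ≈ 8.000
  cycle 1 → 1: weight = 1, length = 1, mean = 1/1 ≈ 1.000
  cycle 0 → 1 → 0: weight = 7, length = 2, mean = 7/2 ≈ 3.500
  cycle 1 → 0 → 1: weight = 7, length = 2, mean = 7/2 ≈ 3.500
Minimum mean = 1.000, attained e.g. along the cycle 1 → 1 with weight 1 and length 1. So λ(A) = 1/1 = 1.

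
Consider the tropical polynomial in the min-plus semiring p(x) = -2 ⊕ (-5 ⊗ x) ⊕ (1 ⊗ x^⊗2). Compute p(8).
p(8) = -2

A tropical monomial a ⊗ x^⊗i evaluates to a + i · x. Evaluating each term at x = 8:
  Term 0 contributes -2 + 0 · 8 = -2
  Term 1 contributes -5 + 1 · 8 = 3
  Term 2 contributes 1 + 2 · 8 = 17
p(8) = ⊕ of these = min[-2, 3, 17] = -2.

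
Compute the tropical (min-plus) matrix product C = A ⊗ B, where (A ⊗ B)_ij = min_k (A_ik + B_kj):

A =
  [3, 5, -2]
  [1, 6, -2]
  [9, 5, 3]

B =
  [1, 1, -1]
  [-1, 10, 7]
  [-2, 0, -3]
A ⊗ B =
  [-4, -2, -5]
  [-4, -2, -5]
  [1, 3, 0]

Apply the min-plus product entry-by-entry:
  C[0][0] = min over k of (A[0][0] + B[0][0] = 3 + 1 = 4, A[0][1] + B[1][0] = 5 + -1 = 4, A[0][2] + B[2][0] = -2 + -2 = -4) = -4 (attained at k = 2)
  C[0][1] = min over k of (A[0][0] + B[0][1] = 3 + 1 = 4, A[0][1] + B[1][1] = 5 + 10 = 15, A[0][2] + B[2][1] = -2 + 0 = -2) = -2 (attained at k = 2)
  C[0][2] = min over k of (A[0][0] + B[0][2] = 3 + -1 = 2, A[0][1] + B[1][2] = 5 + 7 = 12, A[0][2] + B[2][2] = -2 + -3 = -5) = -5 (attained at k = 2)
  C[1][0] = min over k of (A[1][0] + B[0][0] = 1 + 1 = 2, A[1][1] + B[1][0] = 6 + -1 = 5, A[1][2] + B[2][0] = -2 + -2 = -4) = -4 (attained at k = 2)
  C[1][1] = min over k of (A[1][0] + B[0][1] = 1 + 1 = 2, A[1][1] + B[1][1] = 6 + 10 = 16, A[1][2] + B[2][1] = -2 + 0 = -2) = -2 (attained at k = 2)
  C[1][2] = min over k of (A[1][0] + B[0][2] = 1 + -1 = 0, A[1][1] + B[1][2] = 6 + 7 = 13, A[1][2] + B[2][2] = -2 + -3 = -5) = -5 (attained at k = 2)
  C[2][0] = min over k of (A[2][0] + B[0][0] = 9 + 1 = 10, A[2][1] + B[1][0] = 5 + -1 = 4, A[2][2] + B[2][0] = 3 + -2 = 1) = 1 (attained at k = 2)
  C[2][1] = min over k of (A[2][0] + B[0][1] = 9 + 1 = 10, A[2][1] + B[1][1] = 5 + 10 = 15, A[2][2] + B[2][1] = 3 + 0 = 3) = 3 (attained at k = 2)
  C[2][2] = min over k of (A[2][0] + B[0][2] = 9 + -1 = 8, A[2][1] + B[1][2] = 5 + 7 = 12, A[2][2] + B[2][2] = 3 + -3 = 0) = 0 (attained at k = 2)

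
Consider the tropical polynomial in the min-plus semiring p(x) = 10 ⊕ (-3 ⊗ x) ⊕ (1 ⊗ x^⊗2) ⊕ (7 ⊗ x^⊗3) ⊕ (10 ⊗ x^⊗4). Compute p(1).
p(1) = -2

A tropical monomial a ⊗ x^⊗i evaluates to a + i · x. Evaluating each term at x = 1:
  Term 0 contributes 10 + 0 · 1 = 10
  Term 1 contributes -3 + 1 · 1 = -2
  Term 2 contributes 1 + 2 · 1 = 3
  Term 3 contributes 7 + 3 · 1 = 10
  Term 4 contributes 10 + 4 · 1 = 14
p(1) = ⊕ of these = min[10, -2, 3, 10, 14] = -2.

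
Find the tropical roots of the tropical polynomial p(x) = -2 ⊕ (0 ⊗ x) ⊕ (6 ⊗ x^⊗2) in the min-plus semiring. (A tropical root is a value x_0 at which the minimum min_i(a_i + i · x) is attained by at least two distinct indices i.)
Roots: {-6, -2}

Each tropical root is a break point of the lower envelope of the lines y = a_i + i · x (there are 3 lines, with slopes 0, 1, ..., 2). Only the lines that attain the minimum somewhere contribute to roots; other lines are dominated. Here the surviving (envelope) indices are i = 2, i = 1, i = 0.
Intersections between consecutive envelope lines give the roots: for adjacent envelope indices i < j the intersection is x = (a_i − a_j) / (j − i). Reading off the sorted break points: {-6, -2}.
Verification: at each break x_0, at least two indices attain the minimum of min_i(a_i + i · x_0).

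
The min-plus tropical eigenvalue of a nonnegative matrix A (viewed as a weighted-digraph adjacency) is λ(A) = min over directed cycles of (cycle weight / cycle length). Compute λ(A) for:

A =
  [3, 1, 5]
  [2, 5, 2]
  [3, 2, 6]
λ(A) = 3/2

Enumerate directed cycles and compute their means (weight / length). Sample:
  cycle 0 → 0: weight = 3, length = 1, mean = 3/1 ≈ 3.000
  cycle 1 → 1: weight = 5, length = 1, mean = 5/1 ≈ 5.000
  cycle 2 → 2: weight = 6, length = 1, mean = 6/1 ≈ 6.000
  cycle 0 → 1 → 0: weight = 3, length = 2, mean = 3/2 ≈ 1.500
  cycle 0 → 2 → 0: weight = 8, length = 2, mean = 8/2 ≈ 4.000
  cycle 1 → 0 → 1: weight = 3, length = 2, mean = 3/2 ≈ 1.500
Minimum mean = 1.500, attained e.g. along the cycle 0 → 1 → 0 with weight 3 and length 2. So λ(A) = 3/2 = 3/2.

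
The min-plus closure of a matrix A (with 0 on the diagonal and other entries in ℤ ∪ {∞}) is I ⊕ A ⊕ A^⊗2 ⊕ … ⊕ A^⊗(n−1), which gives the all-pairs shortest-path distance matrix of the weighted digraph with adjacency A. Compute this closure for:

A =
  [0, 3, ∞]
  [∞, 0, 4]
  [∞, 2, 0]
Closure =
  [0, 3, 7]
  [∞, 0, 4]
  [∞, 2, 0]

This is the Floyd-Warshall all-pairs shortest-path computation. For each intermediate vertex k = 0, 1, …, 2, update dist[i][j] ← min(dist[i][j], dist[i][k] + dist[k][j]). The final matrix gives, for each (i, j), the minimum total weight of any directed path from i to j (possibly empty when i = j).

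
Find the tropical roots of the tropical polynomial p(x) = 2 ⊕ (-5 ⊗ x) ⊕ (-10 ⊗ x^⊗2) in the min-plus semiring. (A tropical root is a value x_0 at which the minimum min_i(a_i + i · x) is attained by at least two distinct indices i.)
Roots: {5, 7}

Each tropical root is a break point of the lower envelope of the lines y = a_i + i · x (there are 3 lines, with slopes 0, 1, ..., 2). Only the lines that attain the minimum somewhere contribute to roots; other lines are dominated. Here the surviving (envelope) indices are i = 2, i = 1, i = 0.
Intersections between consecutive envelope lines give the roots: for adjacent envelope indices i < j the intersection is x = (a_i − a_j) / (j − i). Reading off the sorted break points: {5, 7}.
Verification: at each break x_0, at least two indices attain the minimum of min_i(a_i + i · x_0).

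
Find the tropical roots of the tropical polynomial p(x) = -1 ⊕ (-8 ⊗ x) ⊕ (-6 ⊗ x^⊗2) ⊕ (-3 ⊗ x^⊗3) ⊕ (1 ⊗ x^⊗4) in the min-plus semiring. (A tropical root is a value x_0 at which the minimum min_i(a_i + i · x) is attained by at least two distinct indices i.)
Roots: {-4, -3, -2, 7}

Each tropical root is a break point of the lower envelope of the lines y = a_i + i · x (there are 5 lines, with slopes 0, 1, ..., 4). Only the lines that attain the minimum somewhere contribute to roots; other lines are dominated. Here the surviving (envelope) indices are i = 4, i = 3, i = 2, i = 1, i = 0.
Intersections between consecutive envelope lines give the roots: for adjacent envelope indices i < j the intersection is x = (a_i − a_j) / (j − i). Reading off the sorted break points: {-4, -3, -2, 7}.
Verification: at each break x_0, at least two indices attain the minimum of min_i(a_i + i · x_0).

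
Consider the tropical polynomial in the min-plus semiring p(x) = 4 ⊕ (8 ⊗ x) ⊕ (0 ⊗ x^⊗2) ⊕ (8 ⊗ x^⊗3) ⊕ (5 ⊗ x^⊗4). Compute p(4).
p(4) = 4

A tropical monomial a ⊗ x^⊗i evaluates to a + i · x. Evaluating each term at x = 4:
  Term 0 contributes 4 + 0 · 4 = 4
  Term 1 contributes 8 + 1 · 4 = 12
  Term 2 contributes 0 + 2 · 4 = 8
  Term 3 contributes 8 + 3 · 4 = 20
  Term 4 contributes 5 + 4 · 4 = 21
p(4) = ⊕ of these = min[4, 12, 8, 20, 21] = 4.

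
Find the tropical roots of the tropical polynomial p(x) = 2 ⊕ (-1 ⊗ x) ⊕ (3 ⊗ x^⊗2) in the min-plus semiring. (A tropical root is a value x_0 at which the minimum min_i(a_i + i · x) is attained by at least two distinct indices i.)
Roots: {-4, 3}

Each tropical root is a break point of the lower envelope of the lines y = a_i + i · x (there are 3 lines, with slopes 0, 1, ..., 2). Only the lines that attain the minimum somewhere contribute to roots; other lines are dominated. Here the surviving (envelope) indices are i = 2, i = 1, i = 0.
Intersections between consecutive envelope lines give the roots: for adjacent envelope indices i < j the intersection is x = (a_i − a_j) / (j − i). Reading off the sorted break points: {-4, 3}.
Verification: at each break x_0, at least two indices attain the minimum of min_i(a_i + i · x_0).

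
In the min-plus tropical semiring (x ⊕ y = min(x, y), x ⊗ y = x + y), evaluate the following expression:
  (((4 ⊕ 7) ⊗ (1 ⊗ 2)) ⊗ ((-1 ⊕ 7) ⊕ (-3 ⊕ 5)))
(((4 ⊕ 7) ⊗ (1 ⊗ 2)) ⊗ ((-1 ⊕ 7) ⊕ (-3 ⊕ 5))) = 4

Expand innermost to outermost. Recall ⊕ takes the minimum of its arguments and ⊗ takes their sum. Working out the expression (((4 ⊕ 7) ⊗ (1 ⊗ 2)) ⊗ ((-1 ⊕ 7) ⊕ (-3 ⊕ 5))) gives 4.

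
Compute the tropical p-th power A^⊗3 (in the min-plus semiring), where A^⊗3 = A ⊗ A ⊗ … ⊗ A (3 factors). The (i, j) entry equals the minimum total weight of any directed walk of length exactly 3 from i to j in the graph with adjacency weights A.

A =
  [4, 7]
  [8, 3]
A^⊗3 =
  [12, 13]
  [14, 9]

Each entry (A^⊗3)_ij equals the minimum over all length-3 walks i = v_0 → v_1 → … → v_3 = j of Σ_t A[v_t][v_{t+1}]. For example, for (i, j) = (0, 1) we minimise over 4 possible intermediate vertex sequences; the minimum is 13, attained along the walk 0 → 1 → 1 → 1.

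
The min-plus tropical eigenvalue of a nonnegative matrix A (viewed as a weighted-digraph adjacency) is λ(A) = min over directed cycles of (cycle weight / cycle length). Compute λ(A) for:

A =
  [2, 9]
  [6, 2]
λ(A) = 2

Enumerate directed cycles and compute their means (weight / length). Sample:
  cycle 0 → 0: weight = 2, length = 1, mean = 2/1 ≈ 2.000
  cycle 1 → 1: weight = 2, length = 1, mean = 2/1 ≈ 2.000
  cycle 0 → 1 → 0: weight = 15, length = 2, mean = 15/2 ≈ 7.500
  cycle 1 → 0 → 1: weight = 15, length = 2, mean = 15/2 ≈ 7.500
Minimum mean = 2.000, attained e.g. along the cycle 0 → 0 with weight 2 and length 1. So λ(A) = 2/1 = 2.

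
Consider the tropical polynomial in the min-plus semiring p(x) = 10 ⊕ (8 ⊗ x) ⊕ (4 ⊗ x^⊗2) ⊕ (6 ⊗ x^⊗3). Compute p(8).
p(8) = 10

A tropical monomial a ⊗ x^⊗i evaluates to a + i · x. Evaluating each term at x = 8:
  Term 0 contributes 10 + 0 · 8 = 10
  Term 1 contributes 8 + 1 · 8 = 16
  Term 2 contributes 4 + 2 · 8 = 20
  Term 3 contributes 6 + 3 · 8 = 30
p(8) = ⊕ of these = min[10, 16, 20, 30] = 10.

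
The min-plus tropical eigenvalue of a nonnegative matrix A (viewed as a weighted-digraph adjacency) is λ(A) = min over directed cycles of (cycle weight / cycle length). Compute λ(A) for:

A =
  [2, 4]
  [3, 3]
λ(A) = 2

Enumerate directed cycles and compute their means (weight / length). Sample:
  cycle 0 → 0: weight = 2, length = 1, mean = 2/1 ≈ 2.000
  cycle 1 → 1: weight = 3, length = 1, mean = 3/1 ≈ 3.000
  cycle 0 → 1 → 0: weight = 7, length = 2, mean = 7/2 ≈ 3.500
  cycle 1 → 0 → 1: weight = 7, length = 2, mean = 7/2 ≈ 3.500
Minimum mean = 2.000, attained e.g. along the cycle 0 → 0 with weight 2 and length 1. So λ(A) = 2/1 = 2.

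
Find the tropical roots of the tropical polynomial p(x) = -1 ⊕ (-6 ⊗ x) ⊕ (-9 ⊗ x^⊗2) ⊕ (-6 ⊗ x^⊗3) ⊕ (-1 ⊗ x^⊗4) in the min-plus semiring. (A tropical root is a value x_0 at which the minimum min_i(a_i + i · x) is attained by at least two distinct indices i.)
Roots: {-5, -3, 3, 5}

Each tropical root is a break point of the lower envelope of the lines y = a_i + i · x (there are 5 lines, with slopes 0, 1, ..., 4). Only the lines that attain the minimum somewhere contribute to roots; other lines are dominated. Here the surviving (envelope) indices are i = 4, i = 3, i = 2, i = 1, i = 0.
Intersections between consecutive envelope lines give the roots: for adjacent envelope indices i < j the intersection is x = (a_i − a_j) / (j − i). Reading off the sorted break points: {-5, -3, 3, 5}.
Verification: at each break x_0, at least two indices attain the minimum of min_i(a_i + i · x_0).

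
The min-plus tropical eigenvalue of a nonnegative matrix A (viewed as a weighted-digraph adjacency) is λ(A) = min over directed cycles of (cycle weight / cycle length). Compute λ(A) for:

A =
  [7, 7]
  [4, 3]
λ(A) = 3

Enumerate directed cycles and compute their means (weight / length). Sample:
  cycle 0 → 0: weight = 7, length = 1, mean = 7/1 ≈ 7.000
  cycle 1 → 1: weight = 3, length = 1, mean = 3/1 ≈ 3.000
  cycle 0 → 1 → 0: weight = 11, length = 2, mean = 11/2 ≈ 5.500
  cycle 1 → 0 → 1: weight = 11, length = 2, mean = 11/2 ≈ 5.500
Minimum mean = 3.000, attained e.g. along the cycle 1 → 1 with weight 3 and length 1. So λ(A) = 3/1 = 3.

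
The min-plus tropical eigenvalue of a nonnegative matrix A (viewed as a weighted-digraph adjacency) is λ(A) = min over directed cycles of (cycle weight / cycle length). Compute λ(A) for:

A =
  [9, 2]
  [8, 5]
λ(A) = 5

Enumerate directed cycles and compute their means (weight / length). Sample:
  cycle 0 → 0: weight = 9, length = 1, mean = 9/1 ≈ 9.000
  cycle 1 → 1: weight = 5, length = 1, mean = 5/1 ≈ 5.000
  cycle 0 → 1 → 0: weight = 10, length = 2, mean = 10/2 ≈ 5.000
  cycle 1 → 0 → 1: weight = 10, length = 2, mean = 10/2 ≈ 5.000
Minimum mean = 5.000, attained e.g. along the cycle 1 → 1 with weight 5 and length 1. So λ(A) = 5/1 = 5.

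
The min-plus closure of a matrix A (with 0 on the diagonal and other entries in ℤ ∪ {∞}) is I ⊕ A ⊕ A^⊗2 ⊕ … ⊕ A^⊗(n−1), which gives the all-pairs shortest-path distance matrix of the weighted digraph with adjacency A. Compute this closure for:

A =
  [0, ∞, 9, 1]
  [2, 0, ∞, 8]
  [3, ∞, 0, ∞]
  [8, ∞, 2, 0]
Closure =
  [0, ∞, 3, 1]
  [2, 0, 5, 3]
  [3, ∞, 0, 4]
  [5, ∞, 2, 0]

This is the Floyd-Warshall all-pairs shortest-path computation. For each intermediate vertex k = 0, 1, …, 3, update dist[i][j] ← min(dist[i][j], dist[i][k] + dist[k][j]). The final matrix gives, for each (i, j), the minimum total weight of any directed path from i to j (possibly empty when i = j).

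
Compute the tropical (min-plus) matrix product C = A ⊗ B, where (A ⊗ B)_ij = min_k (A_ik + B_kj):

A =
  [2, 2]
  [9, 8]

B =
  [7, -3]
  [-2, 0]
A ⊗ B =
  [0, -1]
  [6, 6]

Apply the min-plus product entry-by-entry:
  C[0][0] = min over k of (A[0][0] + B[0][0] = 2 + 7 = 9, A[0][1] + B[1][0] = 2 + -2 = 0) = 0 (attained at k = 1)
  C[0][1] = min over k of (A[0][0] + B[0][1] = 2 + -3 = -1, A[0][1] + B[1][1] = 2 + 0 = 2) = -1 (attained at k = 0)
  C[1][0] = min over k of (A[1][0] + B[0][0] = 9 + 7 = 16, A[1][1] + B[1][0] = 8 + -2 = 6) = 6 (attained at k = 1)
  C[1][1] = min over k of (A[1][0] + B[0][1] = 9 + -3 = 6, A[1][1] + B[1][1] = 8 + 0 = 8) = 6 (attained at k = 0)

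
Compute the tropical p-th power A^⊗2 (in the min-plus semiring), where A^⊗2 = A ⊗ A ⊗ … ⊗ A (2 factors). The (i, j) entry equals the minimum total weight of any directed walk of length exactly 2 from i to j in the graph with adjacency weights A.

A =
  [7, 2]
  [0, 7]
A^⊗2 =
  [2, 9]
  [7, 2]

Each entry (A^⊗2)_ij equals the minimum over all length-2 walks i = v_0 → v_1 → … → v_2 = j of Σ_t A[v_t][v_{t+1}]. For example, for (i, j) = (0, 1) we minimise over 2 possible intermediate vertex sequences; the minimum is 9, attained along the walk 0 → 0 → 1.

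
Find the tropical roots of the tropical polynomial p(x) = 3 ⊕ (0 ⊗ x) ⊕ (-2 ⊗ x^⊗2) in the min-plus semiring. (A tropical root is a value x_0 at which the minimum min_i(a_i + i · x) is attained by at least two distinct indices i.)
Roots: {2, 3}

Each tropical root is a break point of the lower envelope of the lines y = a_i + i · x (there are 3 lines, with slopes 0, 1, ..., 2). Only the lines that attain the minimum somewhere contribute to roots; other lines are dominated. Here the surviving (envelope) indices are i = 2, i = 1, i = 0.
Intersections between consecutive envelope lines give the roots: for adjacent envelope indices i < j the intersection is x = (a_i − a_j) / (j − i). Reading off the sorted break points: {2, 3}.
Verification: at each break x_0, at least two indices attain the minimum of min_i(a_i + i · x_0).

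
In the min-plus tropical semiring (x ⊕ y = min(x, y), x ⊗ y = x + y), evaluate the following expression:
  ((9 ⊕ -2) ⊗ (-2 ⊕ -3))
((9 ⊕ -2) ⊗ (-2 ⊕ -3)) = -5

Expand innermost to outermost. Recall ⊕ takes the minimum of its arguments and ⊗ takes their sum. Working out the expression ((9 ⊕ -2) ⊗ (-2 ⊕ -3)) gives -5.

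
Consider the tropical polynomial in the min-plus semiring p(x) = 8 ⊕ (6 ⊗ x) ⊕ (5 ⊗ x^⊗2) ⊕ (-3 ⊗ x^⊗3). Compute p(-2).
p(-2) = -9

A tropical monomial a ⊗ x^⊗i evaluates to a + i · x. Evaluating each term at x = -2:
  Term 0 contributes 8 + 0 · -2 = 8
  Term 1 contributes 6 + 1 · -2 = 4
  Term 2 contributes 5 + 2 · -2 = 1
  Term 3 contributes -3 + 3 · -2 = -9
p(-2) = ⊕ of these = min[8, 4, 1, -9] = -9.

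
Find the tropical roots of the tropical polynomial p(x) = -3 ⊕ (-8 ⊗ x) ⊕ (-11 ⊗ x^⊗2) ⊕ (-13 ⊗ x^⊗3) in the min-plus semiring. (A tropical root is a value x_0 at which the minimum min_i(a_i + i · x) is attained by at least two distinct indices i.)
Roots: {2, 3, 5}

Each tropical root is a break point of the lower envelope of the lines y = a_i + i · x (there are 4 lines, with slopes 0, 1, ..., 3). Only the lines that attain the minimum somewhere contribute to roots; other lines are dominated. Here the surviving (envelope) indices are i = 3, i = 2, i = 1, i = 0.
Intersections between consecutive envelope lines give the roots: for adjacent envelope indices i < j the intersection is x = (a_i − a_j) / (j − i). Reading off the sorted break points: {2, 3, 5}.
Verification: at each break x_0, at least two indices attain the minimum of min_i(a_i + i · x_0).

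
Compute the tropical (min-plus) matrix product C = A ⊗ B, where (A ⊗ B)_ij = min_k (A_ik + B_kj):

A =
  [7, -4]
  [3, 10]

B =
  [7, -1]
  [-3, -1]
A ⊗ B =
  [-7, -5]
  [7, 2]

Apply the min-plus product entry-by-entry:
  C[0][0] = min over k of (A[0][0] + B[0][0] = 7 + 7 = 14, A[0][1] + B[1][0] = -4 + -3 = -7) = -7 (attained at k = 1)
  C[0][1] = min over k of (A[0][0] + B[0][1] = 7 + -1 = 6, A[0][1] + B[1][1] = -4 + -1 = -5) = -5 (attained at k = 1)
  C[1][0] = min over k of (A[1][0] + B[0][0] = 3 + 7 = 10, A[1][1] + B[1][0] = 10 + -3 = 7) = 7 (attained at k = 1)
  C[1][1] = min over k of (A[1][0] + B[0][1] = 3 + -1 = 2, A[1][1] + B[1][1] = 10 + -1 = 9) = 2 (attained at k = 0)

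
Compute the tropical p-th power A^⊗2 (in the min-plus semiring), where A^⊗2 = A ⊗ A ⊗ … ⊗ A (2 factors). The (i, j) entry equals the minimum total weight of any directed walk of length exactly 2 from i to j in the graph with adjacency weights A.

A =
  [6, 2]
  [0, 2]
A^⊗2 =
  [2, 4]
  [2, 2]

Each entry (A^⊗2)_ij equals the minimum over all length-2 walks i = v_0 → v_1 → … → v_2 = j of Σ_t A[v_t][v_{t+1}]. For example, for (i, j) = (0, 1) we minimise over 2 possible intermediate vertex sequences; the minimum is 4, attained along the walk 0 → 1 → 1.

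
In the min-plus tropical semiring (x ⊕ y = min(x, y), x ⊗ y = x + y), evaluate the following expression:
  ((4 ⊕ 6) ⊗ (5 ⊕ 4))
((4 ⊕ 6) ⊗ (5 ⊕ 4)) = 8

Expand innermost to outermost. Recall ⊕ takes the minimum of its arguments and ⊗ takes their sum. Working out the expression ((4 ⊕ 6) ⊗ (5 ⊕ 4)) gives 8.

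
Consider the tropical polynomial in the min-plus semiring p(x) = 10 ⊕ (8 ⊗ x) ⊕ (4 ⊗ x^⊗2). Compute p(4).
p(4) = 10

A tropical monomial a ⊗ x^⊗i evaluates to a + i · x. Evaluating each term at x = 4:
  Term 0 contributes 10 + 0 · 4 = 10
  Term 1 contributes 8 + 1 · 4 = 12
  Term 2 contributes 4 + 2 · 4 = 12
p(4) = ⊕ of these = min[10, 12, 12] = 10.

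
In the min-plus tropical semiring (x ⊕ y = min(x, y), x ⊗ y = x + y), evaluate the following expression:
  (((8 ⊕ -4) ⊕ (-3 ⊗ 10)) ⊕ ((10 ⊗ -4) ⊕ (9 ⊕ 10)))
(((8 ⊕ -4) ⊕ (-3 ⊗ 10)) ⊕ ((10 ⊗ -4) ⊕ (9 ⊕ 10))) = -4

Expand innermost to outermost. Recall ⊕ takes the minimum of its arguments and ⊗ takes their sum. Working out the expression (((8 ⊕ -4) ⊕ (-3 ⊗ 10)) ⊕ ((10 ⊗ -4) ⊕ (9 ⊕ 10))) gives -4.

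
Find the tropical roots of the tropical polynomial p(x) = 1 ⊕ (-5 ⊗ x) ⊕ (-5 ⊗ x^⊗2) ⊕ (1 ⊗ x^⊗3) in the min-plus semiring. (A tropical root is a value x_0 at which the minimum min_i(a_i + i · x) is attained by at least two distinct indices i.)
Roots: {-6, 0, 6}

Each tropical root is a break point of the lower envelope of the lines y = a_i + i · x (there are 4 lines, with slopes 0, 1, ..., 3). Only the lines that attain the minimum somewhere contribute to roots; other lines are dominated. Here the surviving (envelope) indices are i = 3, i = 2, i = 1, i = 0.
Intersections between consecutive envelope lines give the roots: for adjacent envelope indices i < j the intersection is x = (a_i − a_j) / (j − i). Reading off the sorted break points: {-6, 0, 6}.
Verification: at each break x_0, at least two indices attain the minimum of min_i(a_i + i · x_0).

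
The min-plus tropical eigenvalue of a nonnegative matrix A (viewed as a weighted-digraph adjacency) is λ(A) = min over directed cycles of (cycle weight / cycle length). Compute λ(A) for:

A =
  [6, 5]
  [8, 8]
λ(A) = 6

Enumerate directed cycles and compute their means (weight / length). Sample:
  cycle 0 → 0: weight = 6, length = 1, mean = 6/1 ≈ 6.000
  cycle 1 → 1: weight = 8, length = 1, mean = 8/1 ≈ 8.000
  cycle 0 → 1 → 0: weight = 13, length = 2, mean = 13/2 ≈ 6.500
  cycle 1 → 0 → 1: weight = 13, length = 2, mean = 13/2 ≈ 6.500
Minimum mean = 6.000, attained e.g. along the cycle 0 → 0 with weight 6 and length 1. So λ(A) = 6/1 = 6.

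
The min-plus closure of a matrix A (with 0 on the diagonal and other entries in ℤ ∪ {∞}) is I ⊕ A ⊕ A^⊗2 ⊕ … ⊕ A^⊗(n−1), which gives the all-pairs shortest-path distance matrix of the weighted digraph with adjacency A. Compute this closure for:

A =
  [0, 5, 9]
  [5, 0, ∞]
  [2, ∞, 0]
Closure =
  [0, 5, 9]
  [5, 0, 14]
  [2, 7, 0]

This is the Floyd-Warshall all-pairs shortest-path computation. For each intermediate vertex k = 0, 1, …, 2, update dist[i][j] ← min(dist[i][j], dist[i][k] + dist[k][j]). The final matrix gives, for each (i, j), the minimum total weight of any directed path from i to j (possibly empty when i = j).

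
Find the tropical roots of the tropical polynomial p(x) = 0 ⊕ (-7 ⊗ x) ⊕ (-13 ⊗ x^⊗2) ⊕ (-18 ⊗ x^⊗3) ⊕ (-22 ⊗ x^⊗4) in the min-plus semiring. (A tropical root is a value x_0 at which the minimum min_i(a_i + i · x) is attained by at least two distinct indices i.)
Roots: {4, 5, 6, 7}

Each tropical root is a break point of the lower envelope of the lines y = a_i + i · x (there are 5 lines, with slopes 0, 1, ..., 4). Only the lines that attain the minimum somewhere contribute to roots; other lines are dominated. Here the surviving (envelope) indices are i = 4, i = 3, i = 2, i = 1, i = 0.
Intersections between consecutive envelope lines give the roots: for adjacent envelope indices i < j the intersection is x = (a_i − a_j) / (j − i). Reading off the sorted break points: {4, 5, 6, 7}.
Verification: at each break x_0, at least two indices attain the minimum of min_i(a_i + i · x_0).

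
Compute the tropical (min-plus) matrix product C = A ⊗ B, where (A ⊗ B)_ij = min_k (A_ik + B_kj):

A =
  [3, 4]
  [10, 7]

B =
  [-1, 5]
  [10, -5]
A ⊗ B =
  [2, -1]
  [9, 2]

Apply the min-plus product entry-by-entry:
  C[0][0] = min over k of (A[0][0] + B[0][0] = 3 + -1 = 2, A[0][1] + B[1][0] = 4 + 10 = 14) = 2 (attained at k = 0)
  C[0][1] = min over k of (A[0][0] + B[0][1] = 3 + 5 = 8, A[0][1] + B[1][1] = 4 + -5 = -1) = -1 (attained at k = 1)
  C[1][0] = min over k of (A[1][0] + B[0][0] = 10 + -1 = 9, A[1][1] + B[1][0] = 7 + 10 = 17) = 9 (attained at k = 0)
  C[1][1] = min over k of (A[1][0] + B[0][1] = 10 + 5 = 15, A[1][1] + B[1][1] = 7 + -5 = 2) = 2 (attained at k = 1)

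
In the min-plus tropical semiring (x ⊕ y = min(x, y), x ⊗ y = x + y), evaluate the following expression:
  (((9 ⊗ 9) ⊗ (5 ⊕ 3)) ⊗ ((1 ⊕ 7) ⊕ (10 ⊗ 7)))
(((9 ⊗ 9) ⊗ (5 ⊕ 3)) ⊗ ((1 ⊕ 7) ⊕ (10 ⊗ 7))) = 22

Expand innermost to outermost. Recall ⊕ takes the minimum of its arguments and ⊗ takes their sum. Working out the expression (((9 ⊗ 9) ⊗ (5 ⊕ 3)) ⊗ ((1 ⊕ 7) ⊕ (10 ⊗ 7))) gives 22.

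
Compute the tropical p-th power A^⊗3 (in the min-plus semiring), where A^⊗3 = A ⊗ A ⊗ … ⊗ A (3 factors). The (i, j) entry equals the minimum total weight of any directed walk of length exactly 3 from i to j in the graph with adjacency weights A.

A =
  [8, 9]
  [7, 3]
A^⊗3 =
  [19, 15]
  [13, 9]

Each entry (A^⊗3)_ij equals the minimum over all length-3 walks i = v_0 → v_1 → … → v_3 = j of Σ_t A[v_t][v_{t+1}]. For example, for (i, j) = (0, 1) we minimise over 4 possible intermediate vertex sequences; the minimum is 15, attained along the walk 0 → 1 → 1 → 1.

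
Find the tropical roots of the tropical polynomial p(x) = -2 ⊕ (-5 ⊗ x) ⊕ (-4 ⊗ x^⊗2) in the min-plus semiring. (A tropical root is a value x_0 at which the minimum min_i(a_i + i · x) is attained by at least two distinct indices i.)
Roots: {-1, 3}

Each tropical root is a break point of the lower envelope of the lines y = a_i + i · x (there are 3 lines, with slopes 0, 1, ..., 2). Only the lines that attain the minimum somewhere contribute to roots; other lines are dominated. Here the surviving (envelope) indices are i = 2, i = 1, i = 0.
Intersections between consecutive envelope lines give the roots: for adjacent envelope indices i < j the intersection is x = (a_i − a_j) / (j − i). Reading off the sorted break points: {-1, 3}.
Verification: at each break x_0, at least two indices attain the minimum of min_i(a_i + i · x_0).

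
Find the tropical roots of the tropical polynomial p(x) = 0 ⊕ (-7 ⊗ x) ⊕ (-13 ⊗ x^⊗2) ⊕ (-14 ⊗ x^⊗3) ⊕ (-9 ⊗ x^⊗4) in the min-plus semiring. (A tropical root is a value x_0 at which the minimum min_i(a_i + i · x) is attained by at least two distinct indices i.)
Roots: {-5, 1, 6, 7}

Each tropical root is a break point of the lower envelope of the lines y = a_i + i · x (there are 5 lines, with slopes 0, 1, ..., 4). Only the lines that attain the minimum somewhere contribute to roots; other lines are dominated. Here the surviving (envelope) indices are i = 4, i = 3, i = 2, i = 1, i = 0.
Intersections between consecutive envelope lines give the roots: for adjacent envelope indices i < j the intersection is x = (a_i − a_j) / (j − i). Reading off the sorted break points: {-5, 1, 6, 7}.
Verification: at each break x_0, at least two indices attain the minimum of min_i(a_i + i · x_0).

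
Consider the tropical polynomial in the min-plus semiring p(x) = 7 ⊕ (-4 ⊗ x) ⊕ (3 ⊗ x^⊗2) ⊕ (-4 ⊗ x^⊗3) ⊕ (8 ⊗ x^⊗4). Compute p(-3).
p(-3) = -13

A tropical monomial a ⊗ x^⊗i evaluates to a + i · x. Evaluating each term at x = -3:
  Term 0 contributes 7 + 0 · -3 = 7
  Term 1 contributes -4 + 1 · -3 = -7
  Term 2 contributes 3 + 2 · -3 = -3
  Term 3 contributes -4 + 3 · -3 = -13
  Term 4 contributes 8 + 4 · -3 = -4
p(-3) = ⊕ of these = min[7, -7, -3, -13, -4] = -13.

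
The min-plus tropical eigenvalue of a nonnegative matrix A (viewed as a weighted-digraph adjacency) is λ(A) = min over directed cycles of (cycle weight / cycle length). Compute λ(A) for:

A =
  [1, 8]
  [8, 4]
λ(A) = 1

Enumerate directed cycles and compute their means (weight / length). Sample:
  cycle 0 → 0: weight = 1, length = 1, mean = 1/1 ≈ 1.000
  cycle 1 → 1: weight = 4, length = 1, mean = 4/1 ≈ 4.000
  cycle 0 → 1 → 0: weight = 16, length = 2, mean = 16/2 ≈ 8.000
  cycle 1 → 0 → 1: weight = 16, length = 2, mean = 16/2 ≈ 8.000
Minimum mean = 1.000, attained e.g. along the cycle 0 → 0 with weight 1 and length 1. So λ(A) = 1/1 = 1.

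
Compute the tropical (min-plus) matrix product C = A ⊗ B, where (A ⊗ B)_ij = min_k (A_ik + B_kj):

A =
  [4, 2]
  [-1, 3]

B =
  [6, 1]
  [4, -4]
A ⊗ B =
  [6, -2]
  [5, -1]

Apply the min-plus product entry-by-entry:
  C[0][0] = min over k of (A[0][0] + B[0][0] = 4 + 6 = 10, A[0][1] + B[1][0] = 2 + 4 = 6) = 6 (attained at k = 1)
  C[0][1] = min over k of (A[0][0] + B[0][1] = 4 + 1 = 5, A[0][1] + B[1][1] = 2 + -4 = -2) = -2 (attained at k = 1)
  C[1][0] = min over k of (A[1][0] + B[0][0] = -1 + 6 = 5, A[1][1] + B[1][0] = 3 + 4 = 7) = 5 (attained at k = 0)
  C[1][1] = min over k of (A[1][0] + B[0][1] = -1 + 1 = 0, A[1][1] + B[1][1] = 3 + -4 = -1) = -1 (attained at k = 1)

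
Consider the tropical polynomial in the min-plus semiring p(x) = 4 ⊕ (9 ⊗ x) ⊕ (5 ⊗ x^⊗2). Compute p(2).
p(2) = 4

A tropical monomial a ⊗ x^⊗i evaluates to a + i · x. Evaluating each term at x = 2:
  Term 0 contributes 4 + 0 · 2 = 4
  Term 1 contributes 9 + 1 · 2 = 11
  Term 2 contributes 5 + 2 · 2 = 9
p(2) = ⊕ of these = min[4, 11, 9] = 4.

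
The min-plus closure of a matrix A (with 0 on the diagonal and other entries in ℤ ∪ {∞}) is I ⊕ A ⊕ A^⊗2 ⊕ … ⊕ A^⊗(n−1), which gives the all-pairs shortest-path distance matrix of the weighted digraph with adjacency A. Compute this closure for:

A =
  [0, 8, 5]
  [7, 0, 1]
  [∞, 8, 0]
Closure =
  [0, 8, 5]
  [7, 0, 1]
  [15, 8, 0]

This is the Floyd-Warshall all-pairs shortest-path computation. For each intermediate vertex k = 0, 1, …, 2, update dist[i][j] ← min(dist[i][j], dist[i][k] + dist[k][j]). The final matrix gives, for each (i, j), the minimum total weight of any directed path from i to j (possibly empty when i = j).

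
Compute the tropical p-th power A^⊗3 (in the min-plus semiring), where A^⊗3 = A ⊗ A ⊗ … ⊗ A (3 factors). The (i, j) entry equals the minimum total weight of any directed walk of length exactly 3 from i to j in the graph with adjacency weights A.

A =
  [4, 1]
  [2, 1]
A^⊗3 =
  [4, 3]
  [4, 3]

Each entry (A^⊗3)_ij equals the minimum over all length-3 walks i = v_0 → v_1 → … → v_3 = j of Σ_t A[v_t][v_{t+1}]. For example, for (i, j) = (0, 1) we minimise over 4 possible intermediate vertex sequences; the minimum is 3, attained along the walk 0 → 1 → 1 → 1.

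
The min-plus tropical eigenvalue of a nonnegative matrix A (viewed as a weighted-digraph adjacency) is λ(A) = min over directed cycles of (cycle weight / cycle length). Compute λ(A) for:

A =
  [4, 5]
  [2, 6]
λ(A) = 7/2

Enumerate directed cycles and compute their means (weight / length). Sample:
  cycle 0 → 0: weight = 4, length = 1, mean = 4/1 ≈ 4.000
  cycle 1 → 1: weight = 6, length = 1, mean = 6/1 ≈ 6.000
  cycle 0 → 1 → 0: weight = 7, length = 2, mean = 7/2 ≈ 3.500
  cycle 1 → 0 → 1: weight = 7, length = 2, mean = 7/2 ≈ 3.500
Minimum mean = 3.500, attained e.g. along the cycle 0 → 1 → 0 with weight 7 and length 2. So λ(A) = 7/2 = 7/2.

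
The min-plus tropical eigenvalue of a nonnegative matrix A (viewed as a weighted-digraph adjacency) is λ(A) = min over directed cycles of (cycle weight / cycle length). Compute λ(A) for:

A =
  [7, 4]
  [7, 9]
λ(A) = 11/2

Enumerate directed cycles and compute their means (weight / length). Sample:
  cycle 0 → 0: weight = 7, length = 1, mean = 7/1 ≈ 7.000
  cycle 1 → 1: weight = 9, length = 1, mean = 9/1 ≈ 9.000
  cycle 0 → 1 → 0: weight = 11, length = 2, mean = 11/2 ≈ 5.500
  cycle 1 → 0 → 1: weight = 11, length = 2, mean = 11/2 ≈ 5.500
Minimum mean = 5.500, attained e.g. along the cycle 0 → 1 → 0 with weight 11 and length 2. So λ(A) = 11/2 = 11/2.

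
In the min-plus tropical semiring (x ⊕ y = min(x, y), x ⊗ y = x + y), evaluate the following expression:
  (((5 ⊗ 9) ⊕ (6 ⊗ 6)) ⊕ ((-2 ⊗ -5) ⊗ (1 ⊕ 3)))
(((5 ⊗ 9) ⊕ (6 ⊗ 6)) ⊕ ((-2 ⊗ -5) ⊗ (1 ⊕ 3))) = -6

Expand innermost to outermost. Recall ⊕ takes the minimum of its arguments and ⊗ takes their sum. Working out the expression (((5 ⊗ 9) ⊕ (6 ⊗ 6)) ⊕ ((-2 ⊗ -5) ⊗ (1 ⊕ 3))) gives -6.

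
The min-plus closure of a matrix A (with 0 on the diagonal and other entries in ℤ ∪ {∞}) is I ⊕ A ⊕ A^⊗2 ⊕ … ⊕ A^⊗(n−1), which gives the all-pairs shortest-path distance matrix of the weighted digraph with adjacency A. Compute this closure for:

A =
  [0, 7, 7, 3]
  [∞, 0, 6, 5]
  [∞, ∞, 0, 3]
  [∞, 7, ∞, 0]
Closure =
  [0, 7, 7, 3]
  [∞, 0, 6, 5]
  [∞, 10, 0, 3]
  [∞, 7, 13, 0]

This is the Floyd-Warshall all-pairs shortest-path computation. For each intermediate vertex k = 0, 1, …, 3, update dist[i][j] ← min(dist[i][j], dist[i][k] + dist[k][j]). The final matrix gives, for each (i, j), the minimum total weight of any directed path from i to j (possibly empty when i = j).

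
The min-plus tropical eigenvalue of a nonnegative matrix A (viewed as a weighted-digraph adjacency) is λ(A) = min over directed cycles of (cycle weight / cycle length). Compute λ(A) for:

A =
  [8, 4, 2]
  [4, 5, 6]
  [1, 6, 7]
λ(A) = 3/2

Enumerate directed cycles and compute their means (weight / length). Sample:
  cycle 0 → 0: weight = 8, length = 1, mean = 8/1 ≈ 8.000
  cycle 1 → 1: weight = 5, length = 1, mean = 5/1 ≈ 5.000
  cycle 2 → 2: weight = 7, length = 1, mean = 7/1 ≈ 7.000
  cycle 0 → 1 → 0: weight = 8, length = 2, mean = 8/2 ≈ 4.000
  cycle 0 → 2 → 0: weight = 3, length = 2, mean = 3/2 ≈ 1.500
  cycle 1 → 0 → 1: weight = 8, length = 2, mean = 8/2 ≈ 4.000
Minimum mean = 1.500, attained e.g. along the cycle 0 → 2 → 0 with weight 3 and length 2. So λ(A) = 3/2 = 3/2.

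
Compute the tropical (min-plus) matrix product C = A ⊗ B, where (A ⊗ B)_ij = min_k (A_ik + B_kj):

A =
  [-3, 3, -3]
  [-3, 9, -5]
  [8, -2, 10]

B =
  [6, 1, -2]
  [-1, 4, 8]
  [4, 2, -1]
A ⊗ B =
  [1, -2, -5]
  [-1, -3, -6]
  [-3, 2, 6]

Apply the min-plus product entry-by-entry:
  C[0][0] = min over k of (A[0][0] + B[0][0] = -3 + 6 = 3, A[0][1] + B[1][0] = 3 + -1 = 2, A[0][2] + B[2][0] = -3 + 4 = 1) = 1 (attained at k = 2)
  C[0][1] = min over k of (A[0][0] + B[0][1] = -3 + 1 = -2, A[0][1] + B[1][1] = 3 + 4 = 7, A[0][2] + B[2][1] = -3 + 2 = -1) = -2 (attained at k = 0)
  C[0][2] = min over k of (A[0][0] + B[0][2] = -3 + -2 = -5, A[0][1] + B[1][2] = 3 + 8 = 11, A[0][2] + B[2][2] = -3 + -1 = -4) = -5 (attained at k = 0)
  C[1][0] = min over k of (A[1][0] + B[0][0] = -3 + 6 = 3, A[1][1] + B[1][0] = 9 + -1 = 8, A[1][2] + B[2][0] = -5 + 4 = -1) = -1 (attained at k = 2)
  C[1][1] = min over k of (A[1][0] + B[0][1] = -3 + 1 = -2, A[1][1] + B[1][1] = 9 + 4 = 13, A[1][2] + B[2][1] = -5 + 2 = -3) = -3 (attained at k = 2)
  C[1][2] = min over k of (A[1][0] + B[0][2] = -3 + -2 = -5, A[1][1] + B[1][2] = 9 + 8 = 17, A[1][2] + B[2][2] = -5 + -1 = -6) = -6 (attained at k = 2)
  C[2][0] = min over k of (A[2][0] + B[0][0] = 8 + 6 = 14, A[2][1] + B[1][0] = -2 + -1 = -3, A[2][2] + B[2][0] = 10 + 4 = 14) = -3 (attained at k = 1)
  C[2][1] = min over k of (A[2][0] + B[0][1] = 8 + 1 = 9, A[2][1] + B[1][1] = -2 + 4 = 2, A[2][2] + B[2][1] = 10 + 2 = 12) = 2 (attained at k = 1)
  C[2][2] = min over k of (A[2][0] + B[0][2] = 8 + -2 = 6, A[2][1] + B[1][2] = -2 + 8 = 6, A[2][2] + B[2][2] = 10 + -1 = 9) = 6 (attained at k = 0)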